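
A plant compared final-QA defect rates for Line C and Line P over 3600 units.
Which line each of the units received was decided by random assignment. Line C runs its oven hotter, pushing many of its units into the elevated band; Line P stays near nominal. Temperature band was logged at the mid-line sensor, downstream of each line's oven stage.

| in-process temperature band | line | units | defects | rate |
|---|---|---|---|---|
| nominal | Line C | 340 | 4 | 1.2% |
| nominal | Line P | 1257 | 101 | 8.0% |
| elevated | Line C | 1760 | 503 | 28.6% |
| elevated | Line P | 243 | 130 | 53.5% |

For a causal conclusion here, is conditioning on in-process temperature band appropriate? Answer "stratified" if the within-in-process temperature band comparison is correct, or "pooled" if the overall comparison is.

pooled

The distribution of in-process temperature band is itself part of what the line does — it is an intermediate outcome. Holding it fixed would remove that part of the effect; the total effect is the pooled difference.
Pooled: Line C 24.1% vs Line P 15.4%; Line P is lower overall.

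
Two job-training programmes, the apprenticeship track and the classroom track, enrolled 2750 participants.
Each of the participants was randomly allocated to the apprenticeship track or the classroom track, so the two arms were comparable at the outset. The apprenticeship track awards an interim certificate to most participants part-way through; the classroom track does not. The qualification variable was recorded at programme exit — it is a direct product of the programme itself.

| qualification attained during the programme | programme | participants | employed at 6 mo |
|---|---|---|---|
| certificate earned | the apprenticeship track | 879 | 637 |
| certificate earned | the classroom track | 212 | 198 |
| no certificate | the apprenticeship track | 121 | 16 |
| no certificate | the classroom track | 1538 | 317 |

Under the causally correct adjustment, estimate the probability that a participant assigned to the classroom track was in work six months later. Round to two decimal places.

Stratifying would compare programmes among participants the programmes themselves sorted into qualification attained during the programme groups — a form of selection on an intermediate. The unconditioned pooled rates give the total causal effect.
So P(outcome | do(the classroom track)) is just the pooled rate for the classroom track: 515/1750 = 0.294.

0.29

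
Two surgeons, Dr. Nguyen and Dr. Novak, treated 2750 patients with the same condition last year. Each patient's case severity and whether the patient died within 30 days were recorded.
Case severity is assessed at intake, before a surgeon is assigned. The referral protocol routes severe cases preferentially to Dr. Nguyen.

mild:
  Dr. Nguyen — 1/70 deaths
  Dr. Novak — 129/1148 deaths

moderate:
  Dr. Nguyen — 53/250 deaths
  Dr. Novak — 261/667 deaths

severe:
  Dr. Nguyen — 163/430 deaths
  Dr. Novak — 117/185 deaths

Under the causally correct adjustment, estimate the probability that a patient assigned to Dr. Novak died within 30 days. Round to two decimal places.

Case severity differs across surgeons for reasons unrelated to any effect of the surgeon itself, and it separately predicts the outcome — a classic confounder. We must compare within case severity levels.
Standardising Dr. Novak to the population case severity mix: 0.443·129/1148 + 0.333·261/667 + 0.224·117/185 = 0.322.

0.32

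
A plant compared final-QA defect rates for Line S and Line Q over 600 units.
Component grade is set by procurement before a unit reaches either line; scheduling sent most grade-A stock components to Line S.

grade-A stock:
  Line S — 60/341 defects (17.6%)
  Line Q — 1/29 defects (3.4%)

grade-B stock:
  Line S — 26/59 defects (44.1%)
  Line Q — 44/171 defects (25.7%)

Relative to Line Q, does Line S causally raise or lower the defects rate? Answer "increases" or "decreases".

increases

The component grade-specific comparison favours Line Q throughout, but the pooled figures favour Line S. The question is whether to condition on component grade.
Component grade satisfies the back-door criterion: it is not a descendant of the line, and it blocks the spurious path from line to outcome. Adjusting for it (i.e., using the within-component grade rates) gives the causal effect.
Within each level — grade-A stock: 17.6% vs 3.4%; grade-B stock: 44.1% vs 25.7% — Line Q is lower every time.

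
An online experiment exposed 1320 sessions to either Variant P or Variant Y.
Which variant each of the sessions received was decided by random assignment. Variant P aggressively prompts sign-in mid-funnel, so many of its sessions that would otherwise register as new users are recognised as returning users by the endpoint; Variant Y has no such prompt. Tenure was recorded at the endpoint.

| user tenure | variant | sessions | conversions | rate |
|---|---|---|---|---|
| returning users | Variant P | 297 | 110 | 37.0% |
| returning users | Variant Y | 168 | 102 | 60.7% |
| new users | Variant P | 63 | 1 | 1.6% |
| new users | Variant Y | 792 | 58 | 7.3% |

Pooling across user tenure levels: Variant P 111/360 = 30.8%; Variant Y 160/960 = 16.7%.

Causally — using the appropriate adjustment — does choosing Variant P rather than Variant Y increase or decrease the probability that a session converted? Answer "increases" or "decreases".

increases

User tenure is downstream of the variant. One should not condition on a consequence of treatment, so the overall rates are the right comparison.
Pooled: Variant P 30.8% vs Variant Y 16.7%; Variant P is higher overall.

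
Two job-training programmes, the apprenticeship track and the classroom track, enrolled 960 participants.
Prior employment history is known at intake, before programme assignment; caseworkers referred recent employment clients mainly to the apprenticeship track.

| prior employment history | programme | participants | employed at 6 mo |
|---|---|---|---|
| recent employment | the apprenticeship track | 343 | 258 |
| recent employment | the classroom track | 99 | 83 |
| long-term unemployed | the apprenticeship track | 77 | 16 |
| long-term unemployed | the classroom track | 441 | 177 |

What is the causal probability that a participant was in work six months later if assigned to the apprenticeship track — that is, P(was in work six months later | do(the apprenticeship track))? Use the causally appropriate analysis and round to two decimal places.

0.46

the classroom track is higher inside every prior employment history stratum but the apprenticeship track is higher in aggregate. Whether to stratify depends on how prior employment history relates to the programme.
Here prior employment history is a common cause — it drives both which programme a case falls under and the outcome. The crude comparison mixes populations; the stratum-specific rates are the causally relevant ones.
Standardising the apprenticeship track to the population prior employment history mix: 0.460·258/343 + 0.540·16/77 = 0.458.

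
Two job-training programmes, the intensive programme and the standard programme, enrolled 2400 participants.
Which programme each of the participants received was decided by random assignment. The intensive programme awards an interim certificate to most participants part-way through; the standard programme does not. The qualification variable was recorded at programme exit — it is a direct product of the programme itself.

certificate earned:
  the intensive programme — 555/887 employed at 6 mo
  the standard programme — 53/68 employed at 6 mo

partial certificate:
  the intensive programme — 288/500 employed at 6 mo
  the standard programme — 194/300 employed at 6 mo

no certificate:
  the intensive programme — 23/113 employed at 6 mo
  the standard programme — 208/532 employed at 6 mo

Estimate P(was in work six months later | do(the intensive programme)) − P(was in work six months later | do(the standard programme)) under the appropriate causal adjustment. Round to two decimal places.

+0.07

Within every qualification attained during the programme level the standard programme has the higher rate, yet pooled the intensive programme does — Simpson's reversal.
Stratifying would compare programmes among participants the programmes themselves sorted into qualification attained during the programme groups — a form of selection on an intermediate. The unconditioned pooled rates give the total causal effect.
The causal difference is the pooled difference: 0.577 − 0.506 = +0.072.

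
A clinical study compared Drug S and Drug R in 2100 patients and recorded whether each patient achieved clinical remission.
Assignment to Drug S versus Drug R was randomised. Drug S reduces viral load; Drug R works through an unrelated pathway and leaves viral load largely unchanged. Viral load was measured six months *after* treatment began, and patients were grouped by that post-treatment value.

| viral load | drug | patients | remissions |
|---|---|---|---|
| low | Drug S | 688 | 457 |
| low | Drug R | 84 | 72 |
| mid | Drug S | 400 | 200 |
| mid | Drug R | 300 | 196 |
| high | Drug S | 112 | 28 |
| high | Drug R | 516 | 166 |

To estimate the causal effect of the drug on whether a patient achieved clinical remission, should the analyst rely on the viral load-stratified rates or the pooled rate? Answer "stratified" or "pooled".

pooled

The distribution of viral load is itself part of what the drug does — it is an intermediate outcome. Holding it fixed would remove that part of the effect; the total effect is the pooled difference.
Pooled: Drug S 57.1% vs Drug R 48.2%; Drug S is higher overall.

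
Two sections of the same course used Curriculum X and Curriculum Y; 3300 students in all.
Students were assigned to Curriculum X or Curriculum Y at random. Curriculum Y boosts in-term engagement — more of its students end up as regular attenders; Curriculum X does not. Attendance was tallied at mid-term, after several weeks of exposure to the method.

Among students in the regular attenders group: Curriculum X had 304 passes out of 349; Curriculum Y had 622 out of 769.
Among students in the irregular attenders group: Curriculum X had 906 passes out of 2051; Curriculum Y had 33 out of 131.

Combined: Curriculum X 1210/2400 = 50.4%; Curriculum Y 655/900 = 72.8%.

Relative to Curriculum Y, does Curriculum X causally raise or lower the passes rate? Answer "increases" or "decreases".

The mid-term attendance-specific comparison favours Curriculum X throughout, but the pooled figures favour Curriculum Y. The question is whether to condition on mid-term attendance.
Mid-term attendance lies on the pathway teaching method → mid-term attendance → outcome, so adjusting for it blocks the indirect effect. For the total causal effect of teaching method, use the unadjusted pooled rates.
Pooled: Curriculum X 50.4% vs Curriculum Y 72.8%; Curriculum Y is higher overall.

decreases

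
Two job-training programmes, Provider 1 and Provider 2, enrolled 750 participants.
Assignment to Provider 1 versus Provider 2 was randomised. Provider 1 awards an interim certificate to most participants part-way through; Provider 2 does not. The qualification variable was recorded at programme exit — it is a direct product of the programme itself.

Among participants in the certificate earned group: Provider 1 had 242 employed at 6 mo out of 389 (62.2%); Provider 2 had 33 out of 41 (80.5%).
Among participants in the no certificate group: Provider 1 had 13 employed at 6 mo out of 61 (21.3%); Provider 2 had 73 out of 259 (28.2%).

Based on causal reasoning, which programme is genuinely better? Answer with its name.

The stratified and pooled comparisons disagree (Provider 2 wins within each qualification attained during the programme; Provider 1 wins overall), so the answer turns on the causal role of qualification attained during the programme.
Because the programme influences qualification attained during the programme, qualification attained during the programme is a post-treatment mediator, not a confounder. Stratifying on it would bias the estimate; the causal effect is the crude pooled difference.
Pooled: Provider 1 56.7% vs Provider 2 35.3%; Provider 1 is higher overall.

Provider 1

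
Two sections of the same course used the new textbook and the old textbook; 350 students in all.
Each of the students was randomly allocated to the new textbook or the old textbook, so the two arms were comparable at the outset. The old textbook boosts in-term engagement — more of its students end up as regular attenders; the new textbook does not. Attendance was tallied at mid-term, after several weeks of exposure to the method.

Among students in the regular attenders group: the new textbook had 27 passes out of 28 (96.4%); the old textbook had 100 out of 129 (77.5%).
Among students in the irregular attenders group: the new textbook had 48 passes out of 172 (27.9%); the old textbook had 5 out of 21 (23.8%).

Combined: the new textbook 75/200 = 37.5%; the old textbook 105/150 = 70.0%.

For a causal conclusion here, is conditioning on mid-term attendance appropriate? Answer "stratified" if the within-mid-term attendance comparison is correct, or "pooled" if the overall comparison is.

pooled

The distribution of mid-term attendance is itself part of what the teaching method does — it is an intermediate outcome. Holding it fixed would remove that part of the effect; the total effect is the pooled difference.
Pooled: the new textbook 37.5% vs the old textbook 70.0%; the old textbook is higher overall.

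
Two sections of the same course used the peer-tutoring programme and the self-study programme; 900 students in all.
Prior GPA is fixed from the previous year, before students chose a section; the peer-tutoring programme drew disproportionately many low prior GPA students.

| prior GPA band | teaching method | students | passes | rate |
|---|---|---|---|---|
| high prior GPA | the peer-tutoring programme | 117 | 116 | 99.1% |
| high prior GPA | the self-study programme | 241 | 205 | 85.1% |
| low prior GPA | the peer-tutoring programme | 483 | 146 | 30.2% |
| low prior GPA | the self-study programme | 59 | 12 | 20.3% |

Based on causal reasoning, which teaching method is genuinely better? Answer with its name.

the peer-tutoring programme

Prior GPA band is set before the teaching method has any effect — it is not caused by the teaching method — and it independently drives the outcome. That makes it a confounder, so the causal comparison is within prior GPA band levels.
Within each level — high prior GPA: 99.1% vs 85.1%; low prior GPA: 30.2% vs 20.3% — the peer-tutoring programme is higher every time.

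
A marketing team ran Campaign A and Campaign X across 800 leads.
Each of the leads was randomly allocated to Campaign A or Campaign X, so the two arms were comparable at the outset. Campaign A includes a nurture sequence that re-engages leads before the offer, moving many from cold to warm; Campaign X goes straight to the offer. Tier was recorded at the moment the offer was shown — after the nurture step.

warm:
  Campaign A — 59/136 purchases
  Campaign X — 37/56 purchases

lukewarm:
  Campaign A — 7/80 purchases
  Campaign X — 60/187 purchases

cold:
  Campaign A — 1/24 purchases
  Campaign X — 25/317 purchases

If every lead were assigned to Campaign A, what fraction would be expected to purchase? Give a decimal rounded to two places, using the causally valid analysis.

0.28

Within every engagement tier level Campaign X has the higher rate, yet pooled Campaign A does — Simpson's reversal.
Because the campaign influences engagement tier, engagement tier is a post-treatment mediator, not a confounder. Stratifying on it would bias the estimate; the causal effect is the crude pooled difference.
So P(outcome | do(Campaign A)) is just the pooled rate for Campaign A: 67/240 = 0.279.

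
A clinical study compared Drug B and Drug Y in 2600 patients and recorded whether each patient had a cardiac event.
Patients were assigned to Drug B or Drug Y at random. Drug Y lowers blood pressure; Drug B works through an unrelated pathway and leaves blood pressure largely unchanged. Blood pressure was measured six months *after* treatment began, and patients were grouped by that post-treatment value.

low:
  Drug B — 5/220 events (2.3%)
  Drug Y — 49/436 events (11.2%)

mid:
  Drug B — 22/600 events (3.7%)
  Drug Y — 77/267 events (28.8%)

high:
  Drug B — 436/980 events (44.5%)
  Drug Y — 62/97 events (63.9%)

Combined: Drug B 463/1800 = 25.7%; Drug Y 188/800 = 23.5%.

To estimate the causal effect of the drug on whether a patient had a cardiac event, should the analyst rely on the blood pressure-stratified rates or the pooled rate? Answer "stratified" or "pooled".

Blood pressure is downstream of the drug. One should not condition on a consequence of treatment, so the overall rates are the right comparison.
Pooled: Drug B 25.7% vs Drug Y 23.5%; Drug Y is lower overall.

pooled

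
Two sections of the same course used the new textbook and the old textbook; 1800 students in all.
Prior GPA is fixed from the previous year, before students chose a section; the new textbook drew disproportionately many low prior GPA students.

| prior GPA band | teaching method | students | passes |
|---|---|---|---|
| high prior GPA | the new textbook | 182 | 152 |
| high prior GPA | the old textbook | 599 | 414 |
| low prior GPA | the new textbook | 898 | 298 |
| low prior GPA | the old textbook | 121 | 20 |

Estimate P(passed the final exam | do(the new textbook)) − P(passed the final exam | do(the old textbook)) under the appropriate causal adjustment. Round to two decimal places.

The stratified and pooled comparisons disagree (the new textbook wins within each prior GPA band; the old textbook wins overall), so the answer turns on the causal role of prior GPA band.
Since prior GPA band is a pre-existing factor (not a product of the teaching method) and it affects the outcome on its own, it is a confounder. The stratified rates, not the pooled rate, identify the causal effect.
Adjusting over the population distribution of prior GPA band: 0.434·(0.835−0.691) + 0.566·(0.332−0.165) = +0.157.

+0.16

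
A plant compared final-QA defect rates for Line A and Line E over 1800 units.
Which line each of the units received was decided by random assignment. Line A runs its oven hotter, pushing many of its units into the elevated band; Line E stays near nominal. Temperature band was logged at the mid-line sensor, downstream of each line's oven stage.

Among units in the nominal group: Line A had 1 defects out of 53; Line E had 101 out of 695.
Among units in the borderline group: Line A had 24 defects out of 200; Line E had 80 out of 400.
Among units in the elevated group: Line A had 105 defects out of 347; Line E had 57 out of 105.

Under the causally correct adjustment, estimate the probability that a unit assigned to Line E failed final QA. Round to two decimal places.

0.20

In-process temperature band is downstream of the line. One should not condition on a consequence of treatment, so the overall rates are the right comparison.
So P(outcome | do(Line E)) is just the pooled rate for Line E: 238/1200 = 0.198.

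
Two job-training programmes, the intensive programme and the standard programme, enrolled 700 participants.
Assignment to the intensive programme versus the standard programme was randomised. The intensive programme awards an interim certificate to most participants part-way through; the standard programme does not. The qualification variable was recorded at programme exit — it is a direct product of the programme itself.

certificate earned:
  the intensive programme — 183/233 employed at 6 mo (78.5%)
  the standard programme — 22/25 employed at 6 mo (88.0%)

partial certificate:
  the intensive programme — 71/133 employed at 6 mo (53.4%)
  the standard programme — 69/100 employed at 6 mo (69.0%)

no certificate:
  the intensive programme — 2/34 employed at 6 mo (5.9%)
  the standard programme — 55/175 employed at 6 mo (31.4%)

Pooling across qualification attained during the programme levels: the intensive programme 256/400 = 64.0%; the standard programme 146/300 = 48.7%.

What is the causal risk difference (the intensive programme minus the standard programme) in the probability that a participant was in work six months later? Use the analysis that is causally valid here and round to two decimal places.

+0.15

The stratified and pooled comparisons disagree (the standard programme wins within each qualification attained during the programme; the intensive programme wins overall), so the answer turns on the causal role of qualification attained during the programme.
Qualification attained during the programme is recorded after the programme and is itself shifted by it — it sits on the causal path from programme to outcome. Conditioning on a mediator would strip out part of the effect we want; the pooled comparison gives the total causal effect.
The causal difference is the pooled difference: 0.640 − 0.487 = +0.153.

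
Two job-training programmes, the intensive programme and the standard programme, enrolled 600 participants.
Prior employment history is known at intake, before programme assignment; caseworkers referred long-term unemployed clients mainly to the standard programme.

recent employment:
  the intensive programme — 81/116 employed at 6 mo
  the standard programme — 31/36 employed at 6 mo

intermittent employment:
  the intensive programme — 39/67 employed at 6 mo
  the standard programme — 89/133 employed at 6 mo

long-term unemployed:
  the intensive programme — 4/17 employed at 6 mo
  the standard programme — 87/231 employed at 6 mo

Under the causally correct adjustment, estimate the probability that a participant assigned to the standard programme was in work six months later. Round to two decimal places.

Prior employment history satisfies the back-door criterion: it is not a descendant of the programme, and it blocks the spurious path from programme to outcome. Adjusting for it (i.e., using the within-prior employment history rates) gives the causal effect.
Standardising the standard programme to the population prior employment history mix: 0.253·31/36 + 0.333·89/133 + 0.413·87/231 = 0.597.

0.60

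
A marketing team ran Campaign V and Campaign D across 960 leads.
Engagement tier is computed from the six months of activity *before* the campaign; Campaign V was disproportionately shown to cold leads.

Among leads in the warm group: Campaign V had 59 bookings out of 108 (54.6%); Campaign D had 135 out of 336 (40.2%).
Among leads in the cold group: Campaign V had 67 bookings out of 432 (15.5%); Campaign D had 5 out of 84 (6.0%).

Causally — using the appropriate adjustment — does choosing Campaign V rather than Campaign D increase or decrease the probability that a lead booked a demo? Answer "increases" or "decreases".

increases

The engagement tier-specific comparison favours Campaign V throughout, but the pooled figures favour Campaign D. The question is whether to condition on engagement tier.
Engagement tier is set before the campaign has any effect — it is not caused by the campaign — and it independently drives the outcome. That makes it a confounder, so the causal comparison is within engagement tier levels.
Within each level — warm: 54.6% vs 40.2%; cold: 15.5% vs 6.0% — Campaign V is higher every time.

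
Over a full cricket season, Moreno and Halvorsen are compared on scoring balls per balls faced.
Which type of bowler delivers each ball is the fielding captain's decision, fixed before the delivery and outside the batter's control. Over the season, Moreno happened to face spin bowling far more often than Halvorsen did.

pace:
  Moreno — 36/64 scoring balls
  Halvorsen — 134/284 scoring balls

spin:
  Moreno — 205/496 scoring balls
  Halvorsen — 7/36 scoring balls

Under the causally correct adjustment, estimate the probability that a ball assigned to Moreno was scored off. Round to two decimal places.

0.47

Moreno is higher inside every bowling type stratum but Halvorsen is higher in aggregate. Whether to stratify depends on how bowling type relates to the player.
Since bowling type is a pre-existing factor (not a product of the player) and it affects the outcome on its own, it is a confounder. The stratified rates, not the pooled rate, identify the causal effect.
Standardising Moreno to the population bowling type mix: 0.395·36/64 + 0.605·205/496 = 0.472.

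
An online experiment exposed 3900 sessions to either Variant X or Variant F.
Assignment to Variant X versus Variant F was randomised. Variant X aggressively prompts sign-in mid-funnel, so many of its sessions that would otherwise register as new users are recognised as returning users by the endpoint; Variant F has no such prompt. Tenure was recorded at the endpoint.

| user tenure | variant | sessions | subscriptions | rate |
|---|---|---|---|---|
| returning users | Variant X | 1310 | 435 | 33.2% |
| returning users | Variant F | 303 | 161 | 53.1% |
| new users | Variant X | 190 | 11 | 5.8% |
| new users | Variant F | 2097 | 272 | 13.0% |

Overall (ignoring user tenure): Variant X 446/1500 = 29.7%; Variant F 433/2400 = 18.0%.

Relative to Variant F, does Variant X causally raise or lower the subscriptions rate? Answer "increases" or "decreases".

increases

The distribution of user tenure is itself part of what the variant does — it is an intermediate outcome. Holding it fixed would remove that part of the effect; the total effect is the pooled difference.
Pooled: Variant X 29.7% vs Variant F 18.0%; Variant X is higher overall.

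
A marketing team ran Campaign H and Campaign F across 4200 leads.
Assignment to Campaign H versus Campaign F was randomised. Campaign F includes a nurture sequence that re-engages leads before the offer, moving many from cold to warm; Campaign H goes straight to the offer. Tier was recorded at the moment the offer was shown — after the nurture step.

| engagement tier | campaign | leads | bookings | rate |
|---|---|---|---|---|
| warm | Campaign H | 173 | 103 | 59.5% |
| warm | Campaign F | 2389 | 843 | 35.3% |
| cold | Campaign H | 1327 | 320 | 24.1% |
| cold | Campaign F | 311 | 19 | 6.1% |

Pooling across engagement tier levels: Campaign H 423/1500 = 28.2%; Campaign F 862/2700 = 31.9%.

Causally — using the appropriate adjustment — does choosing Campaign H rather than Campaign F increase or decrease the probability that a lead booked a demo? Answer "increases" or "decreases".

decreases

Within every engagement tier level Campaign H has the higher rate, yet pooled Campaign F does — Simpson's reversal.
The distribution of engagement tier is itself part of what the campaign does — it is an intermediate outcome. Holding it fixed would remove that part of the effect; the total effect is the pooled difference.
Pooled: Campaign H 28.2% vs Campaign F 31.9%; Campaign F is higher overall.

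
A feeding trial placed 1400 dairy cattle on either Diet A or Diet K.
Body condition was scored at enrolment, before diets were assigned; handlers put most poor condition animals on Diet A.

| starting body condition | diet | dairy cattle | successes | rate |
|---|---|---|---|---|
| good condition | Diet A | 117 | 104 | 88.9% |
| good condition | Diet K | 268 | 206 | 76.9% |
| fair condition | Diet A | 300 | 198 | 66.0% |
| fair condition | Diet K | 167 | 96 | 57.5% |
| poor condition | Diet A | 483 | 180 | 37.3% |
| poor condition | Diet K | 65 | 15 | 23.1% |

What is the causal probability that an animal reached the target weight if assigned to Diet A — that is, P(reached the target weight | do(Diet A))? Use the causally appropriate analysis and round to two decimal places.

Starting body condition satisfies the back-door criterion: it is not a descendant of the diet, and it blocks the spurious path from diet to outcome. Adjusting for it (i.e., using the within-starting body condition rates) gives the causal effect.
Standardising Diet A to the population starting body condition mix: 0.275·104/117 + 0.334·198/300 + 0.391·180/483 = 0.610.

0.61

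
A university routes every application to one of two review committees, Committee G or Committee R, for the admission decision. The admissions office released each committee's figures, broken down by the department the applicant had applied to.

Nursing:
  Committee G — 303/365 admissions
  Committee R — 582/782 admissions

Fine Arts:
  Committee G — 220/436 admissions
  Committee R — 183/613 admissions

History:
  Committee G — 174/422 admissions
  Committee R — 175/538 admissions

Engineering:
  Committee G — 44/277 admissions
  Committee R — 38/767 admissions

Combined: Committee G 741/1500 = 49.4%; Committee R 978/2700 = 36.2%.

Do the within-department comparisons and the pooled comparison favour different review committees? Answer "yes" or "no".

Within each department level (Nursing 83.0% vs 74.4%; Fine Arts 50.5% vs 29.9%; History 41.2% vs 32.5%; Engineering 15.9% vs 5.0%), Committee G has the higher rate every time. Pooled: 49.4% vs 36.2% — Committee G has the higher rate overall. They agree.

no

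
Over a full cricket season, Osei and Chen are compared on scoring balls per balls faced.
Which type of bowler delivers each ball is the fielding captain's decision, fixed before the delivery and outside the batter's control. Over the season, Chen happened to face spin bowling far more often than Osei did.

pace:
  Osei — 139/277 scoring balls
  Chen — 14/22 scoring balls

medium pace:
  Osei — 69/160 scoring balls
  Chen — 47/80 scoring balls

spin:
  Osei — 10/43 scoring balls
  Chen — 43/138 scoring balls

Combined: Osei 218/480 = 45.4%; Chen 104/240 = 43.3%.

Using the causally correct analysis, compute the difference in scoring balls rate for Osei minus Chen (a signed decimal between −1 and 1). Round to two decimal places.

Bowling type differs across players for reasons unrelated to any effect of the player itself, and it separately predicts the outcome — a classic confounder. We must compare within bowling type levels.
Adjusting over the population distribution of bowling type: 0.415·(0.502−0.636) + 0.333·(0.431−0.588) + 0.251·(0.233−0.312) = -0.128.

-0.13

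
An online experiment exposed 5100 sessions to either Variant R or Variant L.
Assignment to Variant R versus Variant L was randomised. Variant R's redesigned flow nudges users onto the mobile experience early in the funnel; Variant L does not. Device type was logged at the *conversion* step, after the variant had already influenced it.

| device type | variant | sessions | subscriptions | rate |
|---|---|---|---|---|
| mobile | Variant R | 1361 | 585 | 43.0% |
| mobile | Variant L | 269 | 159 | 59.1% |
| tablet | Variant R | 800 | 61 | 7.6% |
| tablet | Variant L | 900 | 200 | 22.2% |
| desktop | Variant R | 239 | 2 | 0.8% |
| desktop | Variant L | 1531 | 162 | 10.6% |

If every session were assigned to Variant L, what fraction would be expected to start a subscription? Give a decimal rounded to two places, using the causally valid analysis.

0.19

Within every device type level Variant L has the higher rate, yet pooled Variant R does — Simpson's reversal.
Device type lies on the pathway variant → device type → outcome, so adjusting for it blocks the indirect effect. For the total causal effect of variant, use the unadjusted pooled rates.
So P(outcome | do(Variant L)) is just the pooled rate for Variant L: 521/2700 = 0.193.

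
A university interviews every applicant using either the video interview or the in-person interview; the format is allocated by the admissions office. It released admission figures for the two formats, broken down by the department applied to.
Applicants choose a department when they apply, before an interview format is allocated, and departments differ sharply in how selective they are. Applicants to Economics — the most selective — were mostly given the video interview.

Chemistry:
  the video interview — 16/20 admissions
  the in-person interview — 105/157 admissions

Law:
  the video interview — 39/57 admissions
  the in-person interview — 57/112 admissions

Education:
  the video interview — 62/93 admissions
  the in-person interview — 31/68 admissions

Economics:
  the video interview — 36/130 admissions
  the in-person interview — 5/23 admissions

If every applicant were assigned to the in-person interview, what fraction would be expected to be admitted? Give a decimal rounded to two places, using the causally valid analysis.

The stratified and pooled comparisons disagree (the video interview wins within each department; the in-person interview wins overall), so the answer turns on the causal role of department.
Department differs across interview formats for reasons unrelated to any effect of the interview format itself, and it separately predicts the outcome — a classic confounder. We must compare within department levels.
Standardising the in-person interview to the population department mix: 0.268·105/157 + 0.256·57/112 + 0.244·31/68 + 0.232·5/23 = 0.471.

0.47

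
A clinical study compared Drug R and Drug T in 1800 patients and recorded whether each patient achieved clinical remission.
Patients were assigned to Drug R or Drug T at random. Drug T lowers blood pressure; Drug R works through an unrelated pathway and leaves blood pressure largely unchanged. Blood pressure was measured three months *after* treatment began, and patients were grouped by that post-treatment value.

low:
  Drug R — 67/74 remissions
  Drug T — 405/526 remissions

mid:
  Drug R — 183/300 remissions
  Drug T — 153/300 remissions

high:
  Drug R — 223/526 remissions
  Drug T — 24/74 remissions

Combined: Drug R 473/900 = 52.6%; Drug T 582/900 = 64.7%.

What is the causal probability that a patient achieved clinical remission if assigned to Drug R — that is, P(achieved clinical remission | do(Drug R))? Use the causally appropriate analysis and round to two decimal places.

0.53

Stratifying would compare drugs among patients the drugs themselves sorted into blood pressure groups — a form of selection on an intermediate. The unconditioned pooled rates give the total causal effect.
So P(outcome | do(Drug R)) is just the pooled rate for Drug R: 473/900 = 0.526.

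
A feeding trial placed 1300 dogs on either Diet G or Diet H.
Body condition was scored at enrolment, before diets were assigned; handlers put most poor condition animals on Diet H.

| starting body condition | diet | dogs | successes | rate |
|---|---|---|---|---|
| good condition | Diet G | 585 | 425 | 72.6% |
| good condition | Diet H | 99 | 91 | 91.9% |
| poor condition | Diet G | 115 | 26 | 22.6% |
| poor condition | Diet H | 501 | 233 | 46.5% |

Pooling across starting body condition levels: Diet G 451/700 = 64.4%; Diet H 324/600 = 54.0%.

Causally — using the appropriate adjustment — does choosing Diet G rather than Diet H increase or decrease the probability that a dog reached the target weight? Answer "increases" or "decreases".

The starting body condition-specific comparison favours Diet H throughout, but the pooled figures favour Diet G. The question is whether to condition on starting body condition.
Here starting body condition is a common cause — it drives both which diet a case falls under and the outcome. The crude comparison mixes populations; the stratum-specific rates are the causally relevant ones.
Within each level — good condition: 72.6% vs 91.9%; poor condition: 22.6% vs 46.5% — Diet H is higher every time.

decreases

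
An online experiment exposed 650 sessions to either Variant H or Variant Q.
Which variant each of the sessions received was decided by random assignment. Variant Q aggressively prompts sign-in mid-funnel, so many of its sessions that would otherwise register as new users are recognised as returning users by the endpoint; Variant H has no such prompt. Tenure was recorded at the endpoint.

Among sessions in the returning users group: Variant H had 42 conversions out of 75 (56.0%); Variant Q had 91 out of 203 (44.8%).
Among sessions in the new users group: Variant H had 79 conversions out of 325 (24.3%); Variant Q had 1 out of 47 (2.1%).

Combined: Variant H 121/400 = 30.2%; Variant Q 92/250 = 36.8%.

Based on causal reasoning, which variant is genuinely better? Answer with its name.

Variant Q

Within every user tenure level Variant H has the higher rate, yet pooled Variant Q does — Simpson's reversal.
User tenure is downstream of the variant. One should not condition on a consequence of treatment, so the overall rates are the right comparison.
Pooled: Variant H 30.2% vs Variant Q 36.8%; Variant Q is higher overall.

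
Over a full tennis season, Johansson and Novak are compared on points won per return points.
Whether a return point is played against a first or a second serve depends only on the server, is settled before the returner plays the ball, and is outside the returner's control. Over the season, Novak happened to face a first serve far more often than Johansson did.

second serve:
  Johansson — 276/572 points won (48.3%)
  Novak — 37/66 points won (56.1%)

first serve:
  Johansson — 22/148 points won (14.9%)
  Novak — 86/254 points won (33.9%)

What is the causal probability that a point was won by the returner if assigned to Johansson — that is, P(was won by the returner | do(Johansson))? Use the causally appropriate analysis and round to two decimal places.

The imbalance in serve type arose from how return points were allocated, not from anything the player did; and serve type independently affects the outcome. The pooled gap is confounded — condition on serve type.
Standardising Johansson to the population serve type mix: 0.613·276/572 + 0.387·22/148 = 0.353.

0.35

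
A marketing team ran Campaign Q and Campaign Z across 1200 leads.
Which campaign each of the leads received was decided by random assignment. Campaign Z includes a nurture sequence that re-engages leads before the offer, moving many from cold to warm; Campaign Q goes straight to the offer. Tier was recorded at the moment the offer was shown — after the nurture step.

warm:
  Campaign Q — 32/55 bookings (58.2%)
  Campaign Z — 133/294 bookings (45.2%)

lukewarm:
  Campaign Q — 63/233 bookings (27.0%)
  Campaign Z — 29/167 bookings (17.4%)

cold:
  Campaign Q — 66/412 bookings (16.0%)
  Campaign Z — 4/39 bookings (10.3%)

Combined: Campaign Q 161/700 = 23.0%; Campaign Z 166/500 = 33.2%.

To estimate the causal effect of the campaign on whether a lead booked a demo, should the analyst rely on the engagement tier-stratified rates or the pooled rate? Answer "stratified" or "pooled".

pooled

The stratified and pooled comparisons disagree (Campaign Q wins within each engagement tier; Campaign Z wins overall), so the answer turns on the causal role of engagement tier.
The distribution of engagement tier is itself part of what the campaign does — it is an intermediate outcome. Holding it fixed would remove that part of the effect; the total effect is the pooled difference.
Pooled: Campaign Q 23.0% vs Campaign Z 33.2%; Campaign Z is higher overall.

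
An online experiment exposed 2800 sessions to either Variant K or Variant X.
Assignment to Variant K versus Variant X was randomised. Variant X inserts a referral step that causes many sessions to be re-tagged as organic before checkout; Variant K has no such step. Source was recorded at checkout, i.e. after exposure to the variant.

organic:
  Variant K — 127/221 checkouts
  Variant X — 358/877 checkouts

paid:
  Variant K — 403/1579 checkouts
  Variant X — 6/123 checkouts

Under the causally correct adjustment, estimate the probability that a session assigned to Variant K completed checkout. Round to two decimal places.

Stratifying would compare variants among sessions the variants themselves sorted into traffic source groups — a form of selection on an intermediate. The unconditioned pooled rates give the total causal effect.
So P(outcome | do(Variant K)) is just the pooled rate for Variant K: 530/1800 = 0.294.

0.29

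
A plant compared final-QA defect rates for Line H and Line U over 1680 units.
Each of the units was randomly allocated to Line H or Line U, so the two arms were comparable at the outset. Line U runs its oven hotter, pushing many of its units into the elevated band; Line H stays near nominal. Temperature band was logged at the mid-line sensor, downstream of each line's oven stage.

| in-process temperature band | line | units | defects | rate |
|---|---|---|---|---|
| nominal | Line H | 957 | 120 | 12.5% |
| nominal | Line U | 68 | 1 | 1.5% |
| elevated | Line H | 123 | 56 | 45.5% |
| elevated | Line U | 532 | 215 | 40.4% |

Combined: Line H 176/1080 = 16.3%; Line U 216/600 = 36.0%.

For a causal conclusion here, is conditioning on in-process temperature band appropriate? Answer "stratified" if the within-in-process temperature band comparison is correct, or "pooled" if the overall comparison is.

pooled

The in-process temperature band-specific comparison favours Line U throughout, but the pooled figures favour Line H. The question is whether to condition on in-process temperature band.
In-process temperature band is recorded after the line and is itself shifted by it — it sits on the causal path from line to outcome. Conditioning on a mediator would strip out part of the effect we want; the pooled comparison gives the total causal effect.
Pooled: Line H 16.3% vs Line U 36.0%; Line H is lower overall.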